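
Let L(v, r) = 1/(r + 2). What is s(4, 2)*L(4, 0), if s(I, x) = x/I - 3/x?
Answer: -½ ≈ -0.50000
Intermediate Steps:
s(I, x) = -3/x + x/I
L(v, r) = 1/(2 + r)
s(4, 2)*L(4, 0) = (-3/2 + 2/4)/(2 + 0) = (-3*½ + 2*(¼))/2 = (-3/2 + ½)*(½) = -1*½ = -½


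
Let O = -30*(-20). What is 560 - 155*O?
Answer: -92440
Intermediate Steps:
O = 600
560 - 155*O = 560 - 155*600 = 560 - 93000 = -92440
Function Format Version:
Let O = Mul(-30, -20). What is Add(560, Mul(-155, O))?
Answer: -92440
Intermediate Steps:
O = 600
Add(560, Mul(-155, O)) = Add(560, Mul(-155, 600)) = Add(560, -93000) = -92440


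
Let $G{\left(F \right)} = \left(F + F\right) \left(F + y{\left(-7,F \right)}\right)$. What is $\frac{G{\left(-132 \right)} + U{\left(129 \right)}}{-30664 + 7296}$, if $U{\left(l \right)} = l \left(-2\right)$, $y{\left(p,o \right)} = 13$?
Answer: $- \frac{15579}{11684} \approx -1.3334$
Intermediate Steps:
$U{\left(l \right)} = - 2 l$
$G{\left(F \right)} = 2 F \left(13 + F\right)$ ($G{\left(F \right)} = \left(F + F\right) \left(F + 13\right) = 2 F \left(13 + F\right)$)
$\frac{G{\left(-132 \right)} + U{\left(129 \right)}}{-30664 + 7296} = \frac{2 \left(-132\right) \left(13 - 132\right) - 258}{-30664 + 7296} = \frac{2 \left(-132\right) \left(-119\right) - 258}{-23368} = \left(31416 - 258\right) \left(- \frac{1}{23368}\right) = 31158 \left(- \frac{1}{23368}\right) = - \frac{15579}{11684}$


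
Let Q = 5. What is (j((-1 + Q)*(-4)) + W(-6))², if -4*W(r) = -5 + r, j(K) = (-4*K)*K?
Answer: 16687225/16 ≈ 1.0430e+6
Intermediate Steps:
j(K) = -4*K²
W(r) = 5/4 - r/4 (W(r) = -(-5 + r)/4 = 5/4 - r/4)
(j((-1 + Q)*(-4)) + W(-6))² = (-4*16*(-1 + 5)² + (5/4 - ¼*(-6)))² = (-4*(4*(-4))² + (5/4 + 3/2))² = (-4*(-16)² + 11/4)² = (-4*256 + 11/4)² = (-1024 + 11/4)² = (-4085/4)² = 16687225/16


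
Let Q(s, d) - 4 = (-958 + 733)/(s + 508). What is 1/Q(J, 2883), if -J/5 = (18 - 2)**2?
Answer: 772/3313 ≈ 0.23302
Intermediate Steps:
J = -1280 (J = -5*(18 - 2)**2 = -5*16**2 = -5*256 = -1280)
Q(s, d) = 4 - 225/(508 + s) (Q(s, d) = 4 + (-958 + 733)/(s + 508) = 4 - 225/(508 + s))
1/Q(J, 2883) = 1/((1807 + 4*(-1280))/(508 - 1280)) = 1/((1807 - 5120)/(-772)) = 1/(-1/772*(-3313)) = 1/(3313/772) = 772/3313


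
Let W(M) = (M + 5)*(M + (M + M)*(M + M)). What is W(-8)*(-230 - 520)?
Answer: 558000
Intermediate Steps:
W(M) = (5 + M)*(M + 4*M²) (W(M) = (5 + M)*(M + (2*M)*(2*M)) = (5 + M)*(M + 4*M²))
W(-8)*(-230 - 520) = (-8*(5 + 4*(-8)² + 21*(-8)))*(-230 - 520) = -8*(5 + 4*64 - 168)*(-750) = -8*(5 + 256 - 168)*(-750) = -8*93*(-750) = -744*(-750) = 558000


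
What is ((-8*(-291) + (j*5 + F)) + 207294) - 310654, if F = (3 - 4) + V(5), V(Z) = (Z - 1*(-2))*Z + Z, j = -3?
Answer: -101008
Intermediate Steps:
V(Z) = Z + Z*(2 + Z) (V(Z) = (Z + 2)*Z + Z = (2 + Z)*Z + Z = Z*(2 + Z) + Z = Z + Z*(2 + Z))
F = 39 (F = (3 - 4) + 5*(3 + 5) = -1 + 5*8 = -1 + 40 = 39)
((-8*(-291) + (j*5 + F)) + 207294) - 310654 = ((-8*(-291) + (-3*5 + 39)) + 207294) - 310654 = ((2328 + (-15 + 39)) + 207294) - 310654 = ((2328 + 24) + 207294) - 310654 = (2352 + 207294) - 310654 = 209646 - 310654 = -101008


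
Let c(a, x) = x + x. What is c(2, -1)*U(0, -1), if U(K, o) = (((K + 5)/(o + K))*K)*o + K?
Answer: 0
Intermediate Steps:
c(a, x) = 2*x
U(K, o) = K + K*o*(5 + K)/(K + o) (U(K, o) = (((5 + K)/(K + o))*K)*o + K = (K*(5 + K)/(K + o))*o + K = K*o*(5 + K)/(K + o) + K = K + K*o*(5 + K)/(K + o))
c(2, -1)*U(0, -1) = (2*(-1))*(0*(0 + 6*(-1) + 0*(-1))/(0 - 1)) = -0*(0 - 6 + 0)/(-1) = -0*(-1)*(-6) = -2*0 = 0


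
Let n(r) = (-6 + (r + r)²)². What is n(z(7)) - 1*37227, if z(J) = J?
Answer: -1127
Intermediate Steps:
n(r) = (-6 + 4*r²)² (n(r) = (-6 + (2*r)²)² = (-6 + 4*r²)²)
n(z(7)) - 1*37227 = 4*(-3 + 2*7²)² - 1*37227 = 4*(-3 + 2*49)² - 37227 = 4*(-3 + 98)² - 37227 = 4*95² - 37227 = 4*9025 - 37227 = 36100 - 37227 = -1127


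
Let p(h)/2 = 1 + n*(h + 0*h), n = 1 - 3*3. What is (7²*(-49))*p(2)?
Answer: 72030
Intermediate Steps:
n = -8 (n = 1 - 9 = -8)
p(h) = 2 - 16*h (p(h) = 2*(1 - 8*(h + 0*h)) = 2*(1 - 8*(h + 0)) = 2*(1 - 8*h) = 2 - 16*h)
(7²*(-49))*p(2) = (7²*(-49))*(2 - 16*2) = (49*(-49))*(2 - 32) = -2401*(-30) = 72030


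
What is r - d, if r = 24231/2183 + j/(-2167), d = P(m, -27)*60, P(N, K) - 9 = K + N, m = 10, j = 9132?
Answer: 2303242701/4730561 ≈ 486.89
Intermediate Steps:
P(N, K) = 9 + K + N (P(N, K) = 9 + (K + N) = 9 + K + N)
d = -480 (d = (9 - 27 + 10)*60 = -8*60 = -480)
r = 32573421/4730561 (r = 24231/2183 + 9132/(-2167) = 24231*(1/2183) + 9132*(-1/2167) = 24231/2183 - 9132/2167 = 32573421/4730561 ≈ 6.8857)
r - d = 32573421/4730561 - 1*(-480) = 32573421/4730561 + 480 = 2303242701/4730561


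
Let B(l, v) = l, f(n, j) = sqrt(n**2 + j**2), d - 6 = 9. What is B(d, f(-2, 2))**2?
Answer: 225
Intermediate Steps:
d = 15 (d = 6 + 9 = 15)
f(n, j) = sqrt(j**2 + n**2)
B(d, f(-2, 2))**2 = 15**2 = 225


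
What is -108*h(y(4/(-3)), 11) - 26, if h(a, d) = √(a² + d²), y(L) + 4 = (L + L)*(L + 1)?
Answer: -26 - 12*√10585 ≈ -1260.6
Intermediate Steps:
y(L) = -4 + 2*L*(1 + L) (y(L) = -4 + (L + L)*(L + 1) = -4 + (2*L)*(1 + L) = -4 + 2*L*(1 + L))
-108*h(y(4/(-3)), 11) - 26 = -108*√((-4 + 2*(4/(-3)) + 2*(4/(-3))²)² + 11²) - 26 = -108*√((-4 + 2*(4*(-⅓)) + 2*(4*(-⅓))²)² + 121) - 26 = -108*√((-4 + 2*(-4/3) + 2*(-4/3)²)² + 121) - 26 = -108*√((-4 - 8/3 + 2*(16/9))² + 121) - 26 = -108*√((-4 - 8/3 + 32/9)² + 121) - 26 = -108*√((-28/9)² + 121) - 26 = -108*√(784/81 + 121) - 26 = -12*√10585 - 26 = -26 - 12*√10585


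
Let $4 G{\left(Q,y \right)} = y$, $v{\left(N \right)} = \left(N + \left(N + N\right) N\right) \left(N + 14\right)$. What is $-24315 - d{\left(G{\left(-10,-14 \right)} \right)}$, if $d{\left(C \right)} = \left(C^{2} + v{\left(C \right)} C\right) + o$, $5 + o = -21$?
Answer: $- \frac{47059}{2} \approx -23530.0$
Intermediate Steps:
$v{\left(N \right)} = \left(14 + N\right) \left(N + 2 N^{2}\right)$ ($v{\left(N \right)} = \left(N + 2 N N\right) \left(14 + N\right) = \left(N + 2 N^{2}\right) \left(14 + N\right) = \left(14 + N\right) \left(N + 2 N^{2}\right)$)
$G{\left(Q,y \right)} = \frac{y}{4}$
$o = -26$ ($o = -5 - 21 = -26$)
$d{\left(C \right)} = -26 + C^{2} + C^{2} \left(14 + 2 C^{2} + 29 C\right)$ ($d{\left(C \right)} = \left(C^{2} + C \left(14 + 2 C^{2} + 29 C\right) C\right) - 26 = \left(C^{2} + C^{2} \left(14 + 2 C^{2} + 29 C\right)\right) - 26 = -26 + C^{2} + C^{2} \left(14 + 2 C^{2} + 29 C\right)$)
$-24315 - d{\left(G{\left(-10,-14 \right)} \right)} = -24315 - \left(-26 + 2 \left(\frac{1}{4} \left(-14\right)\right)^{4} + 15 \left(\frac{1}{4} \left(-14\right)\right)^{2} + 29 \left(\frac{1}{4} \left(-14\right)\right)^{3}\right) = -24315 - \left(-26 + 2 \left(- \frac{7}{2}\right)^{4} + 15 \left(- \frac{7}{2}\right)^{2} + 29 \left(- \frac{7}{2}\right)^{3}\right) = -24315 - \left(-26 + 2 \cdot \frac{2401}{16} + 15 \cdot \frac{49}{4} + 29 \left(- \frac{343}{8}\right)\right) = -24315 - \left(-26 + \frac{2401}{8} + \frac{735}{4} - \frac{9947}{8}\right) = -24315 - - \frac{1571}{2} = -24315 + \frac{1571}{2} = - \frac{47059}{2}$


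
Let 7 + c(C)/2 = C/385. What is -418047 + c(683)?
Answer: -160952119/385 ≈ -4.1806e+5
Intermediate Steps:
c(C) = -14 + 2*C/385 (c(C) = -14 + 2*(C/385) = -14 + 2*C/385)
-418047 + c(683) = -418047 + (-14 + (2/385)*683) = -418047 + (-14 + 1366/385) = -418047 - 4024/385 = -160952119/385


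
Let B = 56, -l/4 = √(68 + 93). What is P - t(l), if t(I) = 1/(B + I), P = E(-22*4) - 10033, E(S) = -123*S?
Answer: 7909/10 - √161/140 ≈ 790.81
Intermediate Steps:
l = -4*√161 (l = -4*√(68 + 93) = -4*√161 ≈ -50.754)
P = 791 (P = -(-2706)*4 - 10033 = -123*(-88) - 10033 = 10824 - 10033 = 791)
t(I) = 1/(56 + I)
P - t(l) = 791 - 1/(56 - 4*√161)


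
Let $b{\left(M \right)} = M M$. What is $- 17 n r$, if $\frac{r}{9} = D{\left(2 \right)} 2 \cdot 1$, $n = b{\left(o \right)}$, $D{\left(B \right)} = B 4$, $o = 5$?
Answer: $-61200$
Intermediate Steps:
$D{\left(B \right)} = 4 B$
$b{\left(M \right)} = M^{2}$
$n = 25$ ($n = 5^{2} = 25$)
$r = 144$ ($r = 9 \cdot 4 \cdot 2 \cdot 2 \cdot 1 = 9 \cdot 8 \cdot 2 \cdot 1 = 9 \cdot 16 \cdot 1 = 9 \cdot 16 = 144$)
$- 17 n r = \left(-17\right) 25 \cdot 144 = \left(-425\right) 144 = -61200$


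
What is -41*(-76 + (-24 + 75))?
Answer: 1025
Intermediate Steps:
-41*(-76 + (-24 + 75)) = -41*(-76 + 51) = -41*(-25) = 1025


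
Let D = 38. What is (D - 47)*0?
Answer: 0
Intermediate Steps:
(D - 47)*0 = (38 - 47)*0 = -9*0 = 0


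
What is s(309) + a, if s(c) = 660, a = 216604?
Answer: 217264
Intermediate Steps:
s(309) + a = 660 + 216604 = 217264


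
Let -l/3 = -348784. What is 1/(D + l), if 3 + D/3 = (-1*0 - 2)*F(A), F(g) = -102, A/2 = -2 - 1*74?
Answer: 1/1046955 ≈ 9.5515e-7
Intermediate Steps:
l = 1046352 (l = -3*(-348784) = 1046352)
A = -152 (A = 2*(-2 - 1*74) = 2*(-2 - 74) = 2*(-76) = -152)
D = 603 (D = -9 + 3*((-1*0 - 2)*(-102)) = -9 + 3*((0 - 2)*(-102)) = -9 + 3*(-2*(-102)) = -9 + 3*204 = -9 + 612 = 603)
1/(D + l) = 1/(603 + 1046352) = 1/1046955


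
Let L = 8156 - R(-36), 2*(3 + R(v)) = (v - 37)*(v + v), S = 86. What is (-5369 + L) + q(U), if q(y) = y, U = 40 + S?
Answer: 288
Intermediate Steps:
U = 126 (U = 40 + 86 = 126)
R(v) = -3 + v*(-37 + v) (R(v) = -3 + ((v - 37)*(v + v))/2 = -3 + ((-37 + v)*(2*v))/2 = -3 + (2*v*(-37 + v))/2 = -3 + v*(-37 + v))
L = 5531 (L = 8156 - (-3 + (-36)² - 37*(-36)) = 8156 - (-3 + 1296 + 1332) = 8156 - 1*2625 = 8156 - 2625 = 5531)
(-5369 + L) + q(U) = (-5369 + 5531) + 126 = 162 + 126 = 288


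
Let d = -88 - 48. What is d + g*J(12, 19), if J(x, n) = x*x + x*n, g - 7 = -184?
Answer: -65980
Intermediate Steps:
g = -177 (g = 7 - 184 = -177)
J(x, n) = x² + n*x
d = -136
d + g*J(12, 19) = -136 - 2124*(19 + 12) = -136 - 2124*31 = -136 - 177*372 = -136 - 65844 = -65980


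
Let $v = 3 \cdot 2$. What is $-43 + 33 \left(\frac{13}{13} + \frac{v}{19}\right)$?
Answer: $\frac{8}{19} \approx 0.42105$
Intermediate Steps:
$v = 6$
$-43 + 33 \left(\frac{13}{13} + \frac{v}{19}\right) = -43 + 33 \left(\frac{13}{13} + \frac{6}{19}\right) = -43 + 33 \left(13 \cdot \frac{1}{13} + 6 \cdot \frac{1}{19}\right) = -43 + 33 \left(1 + \frac{6}{19}\right) = -43 + 33 \cdot \frac{25}{19} = -43 + \frac{825}{19} = \frac{8}{19}$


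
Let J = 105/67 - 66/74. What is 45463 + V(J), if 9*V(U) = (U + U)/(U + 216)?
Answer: 4069984211/89523 ≈ 45463.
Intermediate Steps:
J = 1674/2479 (J = 105*(1/67) - 66*1/74 = 105/67 - 33/37 = 1674/2479 ≈ 0.67527)
V(U) = 2*U/(9*(216 + U)) (V(U) = ((U + U)/(U + 216))/9 = ((2*U)/(216 + U))/9 = (2*U/(216 + U))/9 = 2*U/(9*(216 + U)))
45463 + V(J) = 45463 + (2/9)*(1674/2479)/(216 + 1674/2479) = 45463 + (2/9)*(1674/2479)/(537138/2479) = 45463 + (2/9)*(1674/2479)*(2479/537138) = 45463 + 62/89523 = 4069984211/89523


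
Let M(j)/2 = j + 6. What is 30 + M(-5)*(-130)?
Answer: -230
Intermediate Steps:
M(j) = 12 + 2*j (M(j) = 2*(j + 6) = 2*(6 + j) = 12 + 2*j)
30 + M(-5)*(-130) = 30 + (12 + 2*(-5))*(-130) = 30 + (12 - 10)*(-130) = 30 + 2*(-130) = 30 - 260 = -230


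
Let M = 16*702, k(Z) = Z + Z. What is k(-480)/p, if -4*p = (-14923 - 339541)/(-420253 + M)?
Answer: 49082520/11077 ≈ 4431.0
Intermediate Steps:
k(Z) = 2*Z
M = 11232
p = -88616/409021 (p = -(-14923 - 339541)/(4*(-420253 + 11232)) = -(-88616)/(-409021) = -(-88616)*(-1)/409021 = -¼*354464/409021 = -88616/409021 ≈ -0.21665)
k(-480)/p = (2*(-480))/(-88616/409021) = -960*(-409021/88616) = 49082520/11077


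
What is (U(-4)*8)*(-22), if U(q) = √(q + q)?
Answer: -352*I*√2 ≈ -497.8*I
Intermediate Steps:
U(q) = √2*√q (U(q) = √(2*q) = √2*√q)
(U(-4)*8)*(-22) = ((√2*√(-4))*8)*(-22) = ((√2*(2*I))*8)*(-22) = ((2*I*√2)*8)*(-22) = (16*I*√2)*(-22) = -352*I*√2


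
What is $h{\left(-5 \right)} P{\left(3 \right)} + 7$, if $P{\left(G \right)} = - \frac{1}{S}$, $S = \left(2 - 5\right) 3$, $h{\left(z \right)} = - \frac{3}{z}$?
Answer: $\frac{106}{15} \approx 7.0667$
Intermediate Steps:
$S = -9$ ($S = \left(-3\right) 3 = -9$)
$P{\left(G \right)} = \frac{1}{9}$ ($P{\left(G \right)} = - \frac{1}{-9} = \left(-1\right) \left(- \frac{1}{9}\right) = \frac{1}{9}$)
$h{\left(-5 \right)} P{\left(3 \right)} + 7 = - \frac{3}{-5} \cdot \frac{1}{9} + 7 = \left(-3\right) \left(- \frac{1}{5}\right) \frac{1}{9} + 7 = \frac{3}{5} \cdot \frac{1}{9} + 7 = \frac{1}{15} + 7 = \frac{106}{15}$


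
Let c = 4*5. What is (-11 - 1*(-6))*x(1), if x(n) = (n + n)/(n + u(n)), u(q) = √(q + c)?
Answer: ½ - √21/2 ≈ -1.7913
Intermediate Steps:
c = 20
u(q) = √(20 + q) (u(q) = √(q + 20) = √(20 + q))
x(n) = 2*n/(n + √(20 + n)) (x(n) = (n + n)/(n + √(20 + n)) = (2*n)/(n + √(20 + n)) = 2*n/(n + √(20 + n)))
(-11 - 1*(-6))*x(1) = (-11 - 1*(-6))*(2*1/(1 + √(20 + 1))) = (-11 + 6)*(2*1/(1 + √21)) = -10/(1 + √21)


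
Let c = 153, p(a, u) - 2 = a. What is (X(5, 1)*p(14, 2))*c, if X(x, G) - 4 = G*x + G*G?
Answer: 24480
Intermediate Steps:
p(a, u) = 2 + a
X(x, G) = 4 + G**2 + G*x (X(x, G) = 4 + (G*x + G*G) = 4 + (G*x + G**2) = 4 + (G**2 + G*x) = 4 + G**2 + G*x)
(X(5, 1)*p(14, 2))*c = ((4 + 1**2 + 1*5)*(2 + 14))*153 = ((4 + 1 + 5)*16)*153 = (10*16)*153 = 160*153 = 24480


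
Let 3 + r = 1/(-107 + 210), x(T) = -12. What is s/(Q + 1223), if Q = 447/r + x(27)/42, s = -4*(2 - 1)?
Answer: -1232/330555 ≈ -0.0037271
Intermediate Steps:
s = -4 (s = -4*1 = -4)
r = -308/103 (r = -3 + 1/(-107 + 210) = -3 + 1/103 = -308/103 ≈ -2.9903)
Q = -46129/308 (Q = 447/(-308/103) - 12/42 = 447*(-103/308) - 12*1/42 = -46041/308 - 2/7 = -46129/308 ≈ -149.77)
s/(Q + 1223) = -4/(-46129/308 + 1223) = -4/(330555/308) = (308/330555)*(-4) = -1232/330555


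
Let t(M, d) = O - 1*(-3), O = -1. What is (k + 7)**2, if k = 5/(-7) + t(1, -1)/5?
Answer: 54756/1225 ≈ 44.699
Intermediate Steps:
t(M, d) = 2 (t(M, d) = -1 - 1*(-3) = -1 + 3 = 2)
k = -11/35 (k = 5/(-7) + 2/5 = 5*(-1/7) + 2*(1/5) = -5/7 + 2/5 = -11/35 ≈ -0.31429)
(k + 7)**2 = (-11/35 + 7)**2 = (234/35)**2 = 54756/1225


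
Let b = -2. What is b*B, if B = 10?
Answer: -20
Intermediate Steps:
b*B = -2*10 = -20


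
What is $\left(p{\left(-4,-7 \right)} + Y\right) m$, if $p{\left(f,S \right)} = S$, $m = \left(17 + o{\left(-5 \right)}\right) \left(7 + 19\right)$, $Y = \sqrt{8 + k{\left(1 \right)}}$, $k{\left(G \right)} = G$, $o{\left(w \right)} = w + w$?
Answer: $-728$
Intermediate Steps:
$o{\left(w \right)} = 2 w$
$Y = 3$ ($Y = \sqrt{8 + 1} = \sqrt{9} = 3$)
$m = 182$ ($m = \left(17 + 2 \left(-5\right)\right) \left(7 + 19\right) = \left(17 - 10\right) 26 = 7 \cdot 26 = 182$)
$\left(p{\left(-4,-7 \right)} + Y\right) m = \left(-7 + 3\right) 182 = \left(-4\right) 182 = -728$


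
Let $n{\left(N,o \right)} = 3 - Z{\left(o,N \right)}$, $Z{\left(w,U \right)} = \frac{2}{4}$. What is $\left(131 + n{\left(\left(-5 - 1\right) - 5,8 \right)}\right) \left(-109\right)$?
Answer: $- \frac{29103}{2} \approx -14552.0$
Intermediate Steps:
$Z{\left(w,U \right)} = \frac{1}{2}$ ($Z{\left(w,U \right)} = 2 \cdot \frac{1}{4} = \frac{1}{2}$)
$n{\left(N,o \right)} = \frac{5}{2}$ ($n{\left(N,o \right)} = 3 - \frac{1}{2} = \frac{5}{2}$)
$\left(131 + n{\left(\left(-5 - 1\right) - 5,8 \right)}\right) \left(-109\right) = \left(131 + \frac{5}{2}\right) \left(-109\right) = \frac{267}{2} \left(-109\right) = - \frac{29103}{2}$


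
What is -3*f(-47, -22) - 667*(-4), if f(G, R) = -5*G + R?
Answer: 2029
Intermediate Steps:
f(G, R) = R - 5*G
-3*f(-47, -22) - 667*(-4) = -3*(-22 - 5*(-47)) - 667*(-4) = -3*(-22 + 235) - 1*(-2668) = -3*213 + 2668 = -639 + 2668 = 2029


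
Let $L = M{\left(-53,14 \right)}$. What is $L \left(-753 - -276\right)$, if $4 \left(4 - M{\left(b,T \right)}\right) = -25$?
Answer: $- \frac{19557}{4} \approx -4889.3$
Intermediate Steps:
$M{\left(b,T \right)} = \frac{41}{4}$ ($M{\left(b,T \right)} = 4 - - \frac{25}{4} = 4 + \frac{25}{4} = \frac{41}{4}$)
$L = \frac{41}{4} \approx 10.25$
$L \left(-753 - -276\right) = \frac{41 \left(-753 - -276\right)}{4} = \frac{41 \left(-753 + 276\right)}{4} = \frac{41}{4} \left(-477\right) = - \frac{19557}{4}$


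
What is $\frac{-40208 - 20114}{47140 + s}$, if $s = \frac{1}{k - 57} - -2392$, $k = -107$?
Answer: $- \frac{9892808}{8123247} \approx -1.2178$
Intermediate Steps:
$s = \frac{392287}{164}$ ($s = \frac{1}{-107 - 57} - -2392 = \frac{1}{-164} + 2392 = - \frac{1}{164} + 2392 = \frac{392287}{164} \approx 2392.0$)
$\frac{-40208 - 20114}{47140 + s} = \frac{-40208 - 20114}{47140 + \frac{392287}{164}} = - \frac{60322}{\frac{8123247}{164}} = \left(-60322\right) \frac{164}{8123247} = - \frac{9892808}{8123247}$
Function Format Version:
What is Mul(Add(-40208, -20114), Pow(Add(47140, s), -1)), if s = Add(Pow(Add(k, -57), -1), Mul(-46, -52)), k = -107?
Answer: Rational(-9892808, 8123247) ≈ -1.2178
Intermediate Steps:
s = Rational(392287, 164) (s = Add(Pow(Add(-107, -57), -1), Mul(-46, -52)) = Add(Pow(-164, -1), 2392) = Add(Rational(-1, 164), 2392) = Rational(392287, 164) ≈ 2392.0)
Mul(Add(-40208, -20114), Pow(Add(47140, s), -1)) = Mul(Add(-40208, -20114), Pow(Add(47140, Rational(392287, 164)), -1)) = Mul(-60322, Pow(Rational(8123247, 164), -1)) = Mul(-60322, Rational(164, 8123247)) = Rational(-9892808, 8123247)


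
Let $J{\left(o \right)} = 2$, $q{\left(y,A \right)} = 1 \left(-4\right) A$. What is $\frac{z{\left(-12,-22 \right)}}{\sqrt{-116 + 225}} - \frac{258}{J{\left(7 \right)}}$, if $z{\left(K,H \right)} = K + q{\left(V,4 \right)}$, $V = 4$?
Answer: $-129 - \frac{28 \sqrt{109}}{109} \approx -131.68$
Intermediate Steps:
$q{\left(y,A \right)} = - 4 A$
$z{\left(K,H \right)} = -16 + K$ ($z{\left(K,H \right)} = K - 16 = -16 + K$)
$\frac{z{\left(-12,-22 \right)}}{\sqrt{-116 + 225}} - \frac{258}{J{\left(7 \right)}} = \frac{-16 - 12}{\sqrt{-116 + 225}} - \frac{258}{2} = - \frac{28}{\sqrt{109}} - 129 = - 28 \frac{\sqrt{109}}{109} - 129 = - \frac{28 \sqrt{109}}{109} - 129 = -129 - \frac{28 \sqrt{109}}{109}$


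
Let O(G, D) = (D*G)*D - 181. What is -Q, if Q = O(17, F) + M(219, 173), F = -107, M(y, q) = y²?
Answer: -242413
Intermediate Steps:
O(G, D) = -181 + G*D² (O(G, D) = G*D² - 181 = -181 + G*D²)
Q = 242413 (Q = (-181 + 17*(-107)²) + 219² = (-181 + 17*11449) + 47961 = (-181 + 194633) + 47961 = 194452 + 47961 = 242413)
-Q = -1*242413 = -242413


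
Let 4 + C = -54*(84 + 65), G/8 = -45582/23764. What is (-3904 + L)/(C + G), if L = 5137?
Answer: -7325253/47916214 ≈ -0.15288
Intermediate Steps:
G = -91164/5941 (G = 8*(-45582/23764) = 8*(-45582*1/23764) = 8*(-22791/11882) = -91164/5941 ≈ -15.345)
C = -8050 (C = -4 - 54*(84 + 65) = -4 - 54*149 = -4 - 8046 = -8050)
(-3904 + L)/(C + G) = (-3904 + 5137)/(-8050 - 91164/5941) = 1233/(-47916214/5941) = 1233*(-5941/47916214) = -7325253/47916214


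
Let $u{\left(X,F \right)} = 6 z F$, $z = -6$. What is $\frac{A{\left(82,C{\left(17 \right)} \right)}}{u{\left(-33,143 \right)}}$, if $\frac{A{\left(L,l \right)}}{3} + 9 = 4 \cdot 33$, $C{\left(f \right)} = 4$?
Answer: $- \frac{41}{572} \approx -0.071678$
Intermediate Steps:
$u{\left(X,F \right)} = - 36 F$ ($u{\left(X,F \right)} = 6 \left(-6\right) F = - 36 F$)
$A{\left(L,l \right)} = 369$ ($A{\left(L,l \right)} = -27 + 3 \cdot 4 \cdot 33 = -27 + 3 \cdot 132 = -27 + 396 = 369$)
$\frac{A{\left(82,C{\left(17 \right)} \right)}}{u{\left(-33,143 \right)}} = \frac{369}{\left(-36\right) 143} = \frac{369}{-5148} = 369 \left(- \frac{1}{5148}\right) = - \frac{41}{572}$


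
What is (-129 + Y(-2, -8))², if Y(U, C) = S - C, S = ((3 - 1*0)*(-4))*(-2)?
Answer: 9409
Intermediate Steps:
S = 24 (S = ((3 + 0)*(-4))*(-2) = (3*(-4))*(-2) = -12*(-2) = 24)
Y(U, C) = 24 - C
(-129 + Y(-2, -8))² = (-129 + (24 - 1*(-8)))² = (-129 + (24 + 8))² = (-129 + 32)² = (-97)² = 9409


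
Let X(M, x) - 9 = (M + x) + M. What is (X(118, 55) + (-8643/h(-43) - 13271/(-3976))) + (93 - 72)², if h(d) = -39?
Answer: 49928187/51688 ≈ 965.95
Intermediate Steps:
X(M, x) = 9 + x + 2*M (X(M, x) = 9 + ((M + x) + M) = 9 + (x + 2*M) = 9 + x + 2*M)
(X(118, 55) + (-8643/h(-43) - 13271/(-3976))) + (93 - 72)² = ((9 + 55 + 2*118) + (-8643/(-39) - 13271/(-3976))) + (93 - 72)² = ((9 + 55 + 236) + (-8643*(-1/39) - 13271*(-1/3976))) + 21² = (300 + (2881/13 + 13271/3976)) + 441 = (300 + 11627379/51688) + 441 = 27133779/51688 + 441 = 49928187/51688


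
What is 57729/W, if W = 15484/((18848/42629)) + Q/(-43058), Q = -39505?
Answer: 1952099361464/1184247010397 ≈ 1.6484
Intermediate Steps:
W = 3552741031191/101444648 (W = 15484/((18848/42629)) - 39505/(-43058) = 15484/((18848*(1/42629))) - 39505*(-1/43058) = 15484/(18848/42629) + 39505/43058 = 15484*(42629/18848) + 39505/43058 = 165016859/4712 + 39505/43058 = 3552741031191/101444648 ≈ 35022.)
57729/W = 57729/(3552741031191/101444648) = 57729*(101444648/3552741031191) = 1952099361464/1184247010397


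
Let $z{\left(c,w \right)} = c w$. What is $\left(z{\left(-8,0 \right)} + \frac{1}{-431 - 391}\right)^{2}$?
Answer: $\frac{1}{675684} \approx 1.48 \cdot 10^{-6}$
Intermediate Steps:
$\left(z{\left(-8,0 \right)} + \frac{1}{-431 - 391}\right)^{2} = \left(\left(-8\right) 0 + \frac{1}{-431 - 391}\right)^{2} = \left(0 + \frac{1}{-822}\right)^{2} = \left(0 - \frac{1}{822}\right)^{2} = \left(- \frac{1}{822}\right)^{2} = \frac{1}{675684}$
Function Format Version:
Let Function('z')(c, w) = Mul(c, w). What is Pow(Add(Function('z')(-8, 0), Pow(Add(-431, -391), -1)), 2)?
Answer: Rational(1, 675684) ≈ 1.4800e-6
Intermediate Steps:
Pow(Add(Function('z')(-8, 0), Pow(Add(-431, -391), -1)), 2) = Pow(Add(Mul(-8, 0), Pow(Add(-431, -391), -1)), 2) = Pow(Add(0, Pow(-822, -1)), 2) = Pow(Add(0, Rational(-1, 822)), 2) = Pow(Rational(-1, 822), 2) = Rational(1, 675684)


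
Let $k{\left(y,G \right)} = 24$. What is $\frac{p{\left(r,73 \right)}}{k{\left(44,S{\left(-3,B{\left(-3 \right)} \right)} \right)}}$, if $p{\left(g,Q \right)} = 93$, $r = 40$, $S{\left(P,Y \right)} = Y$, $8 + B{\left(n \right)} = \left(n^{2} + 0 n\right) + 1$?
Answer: $\frac{31}{8} \approx 3.875$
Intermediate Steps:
$B{\left(n \right)} = -7 + n^{2}$ ($B{\left(n \right)} = -8 + \left(\left(n^{2} + 0 n\right) + 1\right) = -8 + \left(\left(n^{2} + 0\right) + 1\right) = -8 + \left(n^{2} + 1\right) = -8 + \left(1 + n^{2}\right) = -7 + n^{2}$)
$\frac{p{\left(r,73 \right)}}{k{\left(44,S{\left(-3,B{\left(-3 \right)} \right)} \right)}} = \frac{93}{24} = 93 \cdot \frac{1}{24} = \frac{31}{8}$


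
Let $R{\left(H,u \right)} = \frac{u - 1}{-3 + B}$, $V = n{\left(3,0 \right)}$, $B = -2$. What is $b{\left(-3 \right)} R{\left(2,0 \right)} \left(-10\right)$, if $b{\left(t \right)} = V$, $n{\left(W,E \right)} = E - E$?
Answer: $0$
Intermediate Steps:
$n{\left(W,E \right)} = 0$
$V = 0$
$b{\left(t \right)} = 0$
$R{\left(H,u \right)} = \frac{1}{5} - \frac{u}{5}$ ($R{\left(H,u \right)} = \frac{u - 1}{-3 - 2} = \frac{-1 + u}{-5} = \left(-1 + u\right) \left(- \frac{1}{5}\right) = \frac{1}{5} - \frac{u}{5}$)
$b{\left(-3 \right)} R{\left(2,0 \right)} \left(-10\right) = 0 \left(\frac{1}{5} - 0\right) \left(-10\right) = 0 \left(\frac{1}{5} + 0\right) \left(-10\right) = 0 \cdot \frac{1}{5} \left(-10\right) = 0 \left(-10\right) = 0$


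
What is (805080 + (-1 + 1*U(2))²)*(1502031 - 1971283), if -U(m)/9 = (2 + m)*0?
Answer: -377785869412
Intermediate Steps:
U(m) = 0 (U(m) = -9*(2 + m)*0 = -9*0 = 0)
(805080 + (-1 + 1*U(2))²)*(1502031 - 1971283) = (805080 + (-1 + 1*0)²)*(1502031 - 1971283) = (805080 + (-1 + 0)²)*(-469252) = (805080 + (-1)²)*(-469252) = (805080 + 1)*(-469252) = 805081*(-469252) = -377785869412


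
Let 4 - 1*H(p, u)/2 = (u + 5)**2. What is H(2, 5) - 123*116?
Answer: -14460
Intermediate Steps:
H(p, u) = 8 - 2*(5 + u)**2 (H(p, u) = 8 - 2*(u + 5)**2 = 8 - 2*(5 + u)**2)
H(2, 5) - 123*116 = (8 - 2*(5 + 5)**2) - 123*116 = (8 - 2*10**2) - 14268 = (8 - 2*100) - 14268 = (8 - 200) - 14268 = -192 - 14268 = -14460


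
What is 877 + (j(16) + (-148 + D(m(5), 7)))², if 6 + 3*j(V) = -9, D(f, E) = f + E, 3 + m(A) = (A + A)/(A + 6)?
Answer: 2759758/121 ≈ 22808.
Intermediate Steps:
m(A) = -3 + 2*A/(6 + A) (m(A) = -3 + (A + A)/(A + 6) = -3 + (2*A)/(6 + A) = -3 + 2*A/(6 + A))
D(f, E) = E + f
j(V) = -5 (j(V) = -2 + (⅓)*(-9) = -2 - 3 = -5)
877 + (j(16) + (-148 + D(m(5), 7)))² = 877 + (-5 + (-148 + (7 + (-18 - 1*5)/(6 + 5))))² = 877 + (-5 + (-148 + (7 + (-18 - 5)/11)))² = 877 + (-5 + (-148 + (7 + (1/11)*(-23))))² = 877 + (-5 + (-148 + (7 - 23/11)))² = 877 + (-5 + (-148 + 54/11))² = 877 + (-5 - 1574/11)² = 877 + (-1629/11)² = 877 + 2653641/121 = 2759758/121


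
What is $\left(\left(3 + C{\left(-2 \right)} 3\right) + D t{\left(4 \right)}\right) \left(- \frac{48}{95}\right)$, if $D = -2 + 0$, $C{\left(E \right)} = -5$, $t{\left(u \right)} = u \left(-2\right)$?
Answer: $- \frac{192}{95} \approx -2.0211$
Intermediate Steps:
$t{\left(u \right)} = - 2 u$
$D = -2$
$\left(\left(3 + C{\left(-2 \right)} 3\right) + D t{\left(4 \right)}\right) \left(- \frac{48}{95}\right) = \left(\left(3 - 15\right) - 2 \left(\left(-2\right) 4\right)\right) \left(- \frac{48}{95}\right) = \left(\left(3 - 15\right) - -16\right) \left(\left(-48\right) \frac{1}{95}\right) = \left(-12 + 16\right) \left(- \frac{48}{95}\right) = 4 \left(- \frac{48}{95}\right) = - \frac{192}{95}$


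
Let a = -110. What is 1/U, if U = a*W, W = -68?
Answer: 1/7480 ≈ 0.00013369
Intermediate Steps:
U = 7480 (U = -110*(-68) = 7480)
1/U = 1/7480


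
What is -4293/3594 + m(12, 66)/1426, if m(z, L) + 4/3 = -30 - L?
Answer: -3235817/2562522 ≈ -1.2627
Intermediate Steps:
m(z, L) = -94/3 - L (m(z, L) = -4/3 + (-30 - L) = -94/3 - L)
-4293/3594 + m(12, 66)/1426 = -4293/3594 + (-94/3 - 1*66)/1426 = -4293*1/3594 + (-94/3 - 66)*(1/1426) = -1431/1198 - 292/3*1/1426 = -1431/1198 - 146/2139 = -3235817/2562522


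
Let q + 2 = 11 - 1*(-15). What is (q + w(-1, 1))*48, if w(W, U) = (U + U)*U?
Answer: 1248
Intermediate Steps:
w(W, U) = 2*U² (w(W, U) = (2*U)*U = 2*U²)
q = 24 (q = -2 + (11 - 1*(-15)) = -2 + (11 + 15) = -2 + 26 = 24)
(q + w(-1, 1))*48 = (24 + 2*1²)*48 = (24 + 2*1)*48 = (24 + 2)*48 = 26*48 = 1248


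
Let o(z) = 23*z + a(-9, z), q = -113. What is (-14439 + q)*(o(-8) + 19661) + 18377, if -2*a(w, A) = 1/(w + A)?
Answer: -283411355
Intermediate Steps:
a(w, A) = -1/(2*(A + w)) (a(w, A) = -1/(2*(w + A)) = -1/(2*(A + w)))
o(z) = -1/(-18 + 2*z) + 23*z (o(z) = 23*z - 1/(2*z + 2*(-9)) = 23*z - 1/(2*z - 18) = 23*z - 1/(-18 + 2*z) = -1/(-18 + 2*z) + 23*z)
(-14439 + q)*(o(-8) + 19661) + 18377 = (-14439 - 113)*((-1 + 46*(-8)*(-9 - 8))/(2*(-9 - 8)) + 19661) + 18377 = -14552*((½)*(-1 + 46*(-8)*(-17))/(-17) + 19661) + 18377 = -14552*((½)*(-1/17)*(-1 + 6256) + 19661) + 18377 = -14552*((½)*(-1/17)*6255 + 19661) + 18377 = -14552*(-6255/34 + 19661) + 18377 = -14552*662219/34 + 18377 = -283429732 + 18377 = -283411355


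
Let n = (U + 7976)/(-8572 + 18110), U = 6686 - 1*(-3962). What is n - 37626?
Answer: -179429082/4769 ≈ -37624.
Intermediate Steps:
U = 10648 (U = 6686 + 3962 = 10648)
n = 9312/4769 (n = (10648 + 7976)/(-8572 + 18110) = 18624/9538 = 18624*(1/9538) = 9312/4769 ≈ 1.9526)
n - 37626 = 9312/4769 - 37626 = -179429082/4769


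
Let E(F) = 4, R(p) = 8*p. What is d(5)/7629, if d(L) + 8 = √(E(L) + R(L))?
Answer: -8/7629 + 2*√11/7629 ≈ -0.00017915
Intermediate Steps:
d(L) = -8 + √(4 + 8*L)
d(5)/7629 = (-8 + 2*√(1 + 2*5))/7629 = (-8 + 2*√(1 + 10))*(1/7629) = (-8 + 2*√11)*(1/7629) = -8/7629 + 2*√11/7629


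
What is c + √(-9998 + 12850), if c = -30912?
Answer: -30912 + 2*√713 ≈ -30859.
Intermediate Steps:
c + √(-9998 + 12850) = -30912 + √(-9998 + 12850) = -30912 + √2852 = -30912 + 2*√713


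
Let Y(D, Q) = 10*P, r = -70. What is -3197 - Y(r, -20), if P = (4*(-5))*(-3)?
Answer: -3797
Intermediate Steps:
P = 60 (P = -20*(-3) = 60)
Y(D, Q) = 600 (Y(D, Q) = 10*60 = 600)
-3197 - Y(r, -20) = -3197 - 1*600 = -3197 - 600 = -3797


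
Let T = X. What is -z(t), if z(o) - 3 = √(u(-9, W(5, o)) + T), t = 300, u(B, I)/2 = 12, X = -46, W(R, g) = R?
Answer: -3 - I*√22 ≈ -3.0 - 4.6904*I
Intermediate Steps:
u(B, I) = 24 (u(B, I) = 2*12 = 24)
T = -46
z(o) = 3 + I*√22 (z(o) = 3 + √(24 - 46) = 3 + √(-22) = 3 + I*√22)
-z(t) = -(3 + I*√22) = -3 - I*√22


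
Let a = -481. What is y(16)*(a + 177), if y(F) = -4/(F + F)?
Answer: 38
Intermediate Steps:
y(F) = -2/F (y(F) = -4/(2*F) = (1/(2*F))*(-4) = -2/F)
y(16)*(a + 177) = (-2/16)*(-481 + 177) = -2*1/16*(-304) = -⅛*(-304) = 38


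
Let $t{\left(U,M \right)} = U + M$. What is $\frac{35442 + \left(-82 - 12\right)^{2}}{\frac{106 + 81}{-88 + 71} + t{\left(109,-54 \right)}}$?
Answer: $\frac{22139}{22} \approx 1006.3$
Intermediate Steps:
$t{\left(U,M \right)} = M + U$
$\frac{35442 + \left(-82 - 12\right)^{2}}{\frac{106 + 81}{-88 + 71} + t{\left(109,-54 \right)}} = \frac{35442 + \left(-82 - 12\right)^{2}}{\frac{106 + 81}{-88 + 71} + \left(-54 + 109\right)} = \frac{35442 + \left(-94\right)^{2}}{\frac{187}{-17} + 55} = \frac{35442 + 8836}{187 \left(- \frac{1}{17}\right) + 55} = \frac{44278}{-11 + 55} = \frac{44278}{44} = 44278 \cdot \frac{1}{44} = \frac{22139}{22}$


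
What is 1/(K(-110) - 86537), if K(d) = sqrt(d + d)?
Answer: -7867/680786599 - 2*I*sqrt(55)/7488652589 ≈ -1.1556e-5 - 1.9806e-9*I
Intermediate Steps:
K(d) = sqrt(2)*sqrt(d) (K(d) = sqrt(2*d) = sqrt(2)*sqrt(d))
1/(K(-110) - 86537) = 1/(sqrt(2)*sqrt(-110) - 86537) = 1/(sqrt(2)*(I*sqrt(110)) - 86537) = 1/(2*I*sqrt(55) - 86537) = 1/(-86537 + 2*I*sqrt(55))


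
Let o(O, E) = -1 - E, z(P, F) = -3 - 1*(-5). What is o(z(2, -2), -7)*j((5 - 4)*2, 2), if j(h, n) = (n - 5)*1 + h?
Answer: -6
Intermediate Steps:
j(h, n) = -5 + h + n (j(h, n) = (-5 + n)*1 + h = (-5 + n) + h = -5 + h + n)
z(P, F) = 2 (z(P, F) = -3 + 5 = 2)
o(z(2, -2), -7)*j((5 - 4)*2, 2) = (-1 - 1*(-7))*(-5 + (5 - 4)*2 + 2) = (-1 + 7)*(-5 + 1*2 + 2) = 6*(-5 + 2 + 2) = 6*(-1) = -6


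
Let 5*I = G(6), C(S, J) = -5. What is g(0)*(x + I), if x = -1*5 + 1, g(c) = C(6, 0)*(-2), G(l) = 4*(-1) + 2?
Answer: -44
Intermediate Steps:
G(l) = -2 (G(l) = -4 + 2 = -2)
g(c) = 10 (g(c) = -5*(-2) = 10)
x = -4 (x = -5 + 1 = -4)
I = -⅖ (I = (⅕)*(-2) = -⅖ ≈ -0.40000)
g(0)*(x + I) = 10*(-4 - ⅖) = 10*(-22/5) = -44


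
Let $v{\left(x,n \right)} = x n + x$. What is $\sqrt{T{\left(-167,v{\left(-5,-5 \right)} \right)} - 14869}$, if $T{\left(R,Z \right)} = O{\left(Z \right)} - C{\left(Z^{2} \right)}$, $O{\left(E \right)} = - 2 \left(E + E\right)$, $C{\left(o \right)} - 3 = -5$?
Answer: $i \sqrt{14947} \approx 122.26 i$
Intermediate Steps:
$v{\left(x,n \right)} = x + n x$ ($v{\left(x,n \right)} = n x + x = x + n x$)
$C{\left(o \right)} = -2$ ($C{\left(o \right)} = 3 - 5 = -2$)
$O{\left(E \right)} = - 4 E$ ($O{\left(E \right)} = - 2 \cdot 2 E = - 4 E$)
$T{\left(R,Z \right)} = 2 - 4 Z$ ($T{\left(R,Z \right)} = - 4 Z - -2 = - 4 Z + 2 = 2 - 4 Z$)
$\sqrt{T{\left(-167,v{\left(-5,-5 \right)} \right)} - 14869} = \sqrt{\left(2 - 4 \left(- 5 \left(1 - 5\right)\right)\right) - 14869} = \sqrt{\left(2 - 4 \left(\left(-5\right) \left(-4\right)\right)\right) - 14869} = \sqrt{\left(2 - 80\right) - 14869} = \sqrt{-78 - 14869} = \sqrt{-14947} = i \sqrt{14947}$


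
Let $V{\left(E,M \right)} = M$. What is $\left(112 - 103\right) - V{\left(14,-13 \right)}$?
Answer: $22$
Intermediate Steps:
$\left(112 - 103\right) - V{\left(14,-13 \right)} = \left(112 - 103\right) - -13 = 9 + 13 = 22$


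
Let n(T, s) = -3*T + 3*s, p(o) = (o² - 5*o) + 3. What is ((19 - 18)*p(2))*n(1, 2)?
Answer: -9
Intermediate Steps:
p(o) = 3 + o² - 5*o
((19 - 18)*p(2))*n(1, 2) = ((19 - 18)*(3 + 2² - 5*2))*(-3*1 + 3*2) = (1*(3 + 4 - 10))*(-3 + 6) = (1*(-3))*3 = -3*3 = -9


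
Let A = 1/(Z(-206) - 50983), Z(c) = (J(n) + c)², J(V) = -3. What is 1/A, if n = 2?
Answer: -7302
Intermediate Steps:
Z(c) = (-3 + c)²
A = -1/7302 (A = 1/((-3 - 206)² - 50983) = 1/((-209)² - 50983) = 1/(43681 - 50983) = 1/(-7302) = -1/7302 ≈ -0.00013695)
1/A = 1/(-1/7302) = -7302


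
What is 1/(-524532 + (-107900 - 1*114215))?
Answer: -1/746647 ≈ -1.3393e-6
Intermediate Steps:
1/(-524532 + (-107900 - 1*114215)) = 1/(-524532 + (-107900 - 114215)) = 1/(-524532 - 222115) = 1/(-746647) = -1/746647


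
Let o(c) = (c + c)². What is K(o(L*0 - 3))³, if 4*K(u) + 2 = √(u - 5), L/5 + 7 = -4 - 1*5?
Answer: -97/32 + 43*√31/64 ≈ 0.70959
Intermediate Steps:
L = -80 (L = -35 + 5*(-4 - 1*5) = -35 + 5*(-4 - 5) = -35 + 5*(-9) = -35 - 45 = -80)
o(c) = 4*c² (o(c) = (2*c)² = 4*c²)
K(u) = -½ + √(-5 + u)/4 (K(u) = -½ + √(u - 5)/4 = -½ + √(-5 + u)/4)
K(o(L*0 - 3))³ = (-½ + √(-5 + 4*(-80*0 - 3)²)/4)³ = (-½ + √(-5 + 4*(0 - 3)²)/4)³ = (-½ + √(-5 + 4*(-3)²)/4)³ = (-½ + √(-5 + 4*9)/4)³ = (-½ + √(-5 + 36)/4)³ = (-½ + √31/4)³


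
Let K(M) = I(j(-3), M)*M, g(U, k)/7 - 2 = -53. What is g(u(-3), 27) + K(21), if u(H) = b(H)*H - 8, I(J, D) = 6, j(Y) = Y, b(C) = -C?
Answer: -231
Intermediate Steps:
u(H) = -8 - H**2 (u(H) = (-H)*H - 8 = -H**2 - 8 = -8 - H**2)
g(U, k) = -357 (g(U, k) = 14 + 7*(-53) = 14 - 371 = -357)
K(M) = 6*M
g(u(-3), 27) + K(21) = -357 + 6*21 = -357 + 126 = -231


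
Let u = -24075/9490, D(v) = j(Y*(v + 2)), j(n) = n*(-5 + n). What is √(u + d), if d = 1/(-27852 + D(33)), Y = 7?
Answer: I*√547056473589093/14684826 ≈ 1.5927*I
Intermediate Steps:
D(v) = (9 + 7*v)*(14 + 7*v) (D(v) = (7*(v + 2))*(-5 + 7*(v + 2)) = (7*(2 + v))*(-5 + 7*(2 + v)) = (14 + 7*v)*(-5 + (14 + 7*v)) = (14 + 7*v)*(9 + 7*v) = (9 + 7*v)*(14 + 7*v))
d = 1/30948 (d = 1/(-27852 + 7*(2 + 33)*(9 + 7*33)) = 1/(-27852 + 7*35*(9 + 231)) = 1/(-27852 + 7*35*240) = 1/(-27852 + 58800) = 1/30948 ≈ 3.2312e-5)
u = -4815/1898 (u = -24075*1/9490 = -4815/1898 ≈ -2.5369)
√(u + d) = √(-4815/1898 + 1/30948) = √(-74506361/29369652) = I*√547056473589093/14684826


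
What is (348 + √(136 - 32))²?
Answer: 121208 + 1392*√26 ≈ 1.2831e+5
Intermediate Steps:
(348 + √(136 - 32))² = (348 + √104)² = (348 + 2*√26)²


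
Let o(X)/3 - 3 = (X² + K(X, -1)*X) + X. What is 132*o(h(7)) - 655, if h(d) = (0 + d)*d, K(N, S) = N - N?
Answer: 970733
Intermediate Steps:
K(N, S) = 0
h(d) = d² (h(d) = d*d = d²)
o(X) = 9 + 3*X + 3*X² (o(X) = 9 + 3*((X² + 0*X) + X) = 9 + 3*((X² + 0) + X) = 9 + 3*(X² + X) = 9 + 3*(X + X²) = 9 + (3*X + 3*X²) = 9 + 3*X + 3*X²)
132*o(h(7)) - 655 = 132*(9 + 3*7² + 3*(7²)²) - 655 = 132*(9 + 3*49 + 3*49²) - 655 = 132*(9 + 147 + 3*2401) - 655 = 132*(9 + 147 + 7203) - 655 = 132*7359 - 655 = 971388 - 655 = 970733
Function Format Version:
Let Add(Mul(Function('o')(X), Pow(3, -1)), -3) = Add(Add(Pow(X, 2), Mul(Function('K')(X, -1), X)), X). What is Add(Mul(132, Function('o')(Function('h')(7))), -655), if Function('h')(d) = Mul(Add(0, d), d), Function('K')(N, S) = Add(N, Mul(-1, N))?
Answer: 970733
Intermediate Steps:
Function('K')(N, S) = 0
Function('h')(d) = Pow(d, 2) (Function('h')(d) = Mul(d, d) = Pow(d, 2))
Function('o')(X) = Add(9, Mul(3, X), Mul(3, Pow(X, 2))) (Function('o')(X) = Add(9, Mul(3, Add(Add(Pow(X, 2), Mul(0, X)), X))) = Add(9, Mul(3, Add(Add(Pow(X, 2), 0), X))) = Add(9, Mul(3, Add(Pow(X, 2), X))) = Add(9, Mul(3, Add(X, Pow(X, 2)))) = Add(9, Add(Mul(3, X), Mul(3, Pow(X, 2)))) = Add(9, Mul(3, X), Mul(3, Pow(X, 2))))
Add(Mul(132, Function('o')(Function('h')(7))), -655) = Add(Mul(132, Add(9, Mul(3, Pow(7, 2)), Mul(3, Pow(Pow(7, 2), 2)))), -655) = Add(Mul(132, Add(9, Mul(3, 49), Mul(3, Pow(49, 2)))), -655) = Add(Mul(132, Add(9, 147, Mul(3, 2401))), -655) = Add(Mul(132, Add(9, 147, 7203)), -655) = Add(Mul(132, 7359), -655) = Add(971388, -655) = 970733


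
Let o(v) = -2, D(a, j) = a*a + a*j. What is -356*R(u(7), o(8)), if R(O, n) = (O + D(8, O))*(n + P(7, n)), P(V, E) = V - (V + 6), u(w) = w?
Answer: 361696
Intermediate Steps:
D(a, j) = a² + a*j
P(V, E) = -6 (P(V, E) = V - (6 + V) = V + (-6 - V) = -6)
R(O, n) = (-6 + n)*(64 + 9*O) (R(O, n) = (O + 8*(8 + O))*(n - 6) = (O + (64 + 8*O))*(-6 + n) = (64 + 9*O)*(-6 + n) = (-6 + n)*(64 + 9*O))
-356*R(u(7), o(8)) = -356*(-384 - 54*7 + 64*(-2) + 9*7*(-2)) = -356*(-384 - 378 - 128 - 126) = -356*(-1016) = 361696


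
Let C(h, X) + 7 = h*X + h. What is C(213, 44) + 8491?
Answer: 18069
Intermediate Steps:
C(h, X) = -7 + h + X*h (C(h, X) = -7 + (h*X + h) = -7 + (X*h + h) = -7 + (h + X*h) = -7 + h + X*h)
C(213, 44) + 8491 = (-7 + 213 + 44*213) + 8491 = (-7 + 213 + 9372) + 8491 = 9578 + 8491 = 18069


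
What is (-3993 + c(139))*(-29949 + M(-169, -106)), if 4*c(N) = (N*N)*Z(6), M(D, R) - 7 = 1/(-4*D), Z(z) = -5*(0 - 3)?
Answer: -5542798929813/2704 ≈ -2.0499e+9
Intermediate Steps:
Z(z) = 15 (Z(z) = -5*(-3) = 15)
M(D, R) = 7 - 1/(4*D) (M(D, R) = 7 + 1/(-4*D) = 7 - 1/(4*D))
c(N) = 15*N**2/4 (c(N) = ((N*N)*15)/4 = (N**2*15)/4 = (15*N**2)/4 = 15*N**2/4)
(-3993 + c(139))*(-29949 + M(-169, -106)) = (-3993 + (15/4)*139**2)*(-29949 + (7 - 1/4/(-169))) = (-3993 + (15/4)*19321)*(-29949 + (7 - 1/4*(-1/169))) = (-3993 + 289815/4)*(-29949 + (7 + 1/676)) = 273843*(-29949 + 4733/676)/4 = (273843/4)*(-20240791/676) = -5542798929813/2704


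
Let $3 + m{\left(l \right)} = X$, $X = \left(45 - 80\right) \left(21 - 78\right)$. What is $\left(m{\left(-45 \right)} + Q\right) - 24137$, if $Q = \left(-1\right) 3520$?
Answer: $-25665$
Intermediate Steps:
$X = 1995$ ($X = \left(-35\right) \left(-57\right) = 1995$)
$m{\left(l \right)} = 1992$ ($m{\left(l \right)} = -3 + 1995 = 1992$)
$Q = -3520$
$\left(m{\left(-45 \right)} + Q\right) - 24137 = \left(1992 - 3520\right) - 24137 = -1528 - 24137 = -25665$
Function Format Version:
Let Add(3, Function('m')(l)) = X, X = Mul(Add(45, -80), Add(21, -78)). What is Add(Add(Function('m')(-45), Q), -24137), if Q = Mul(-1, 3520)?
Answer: -25665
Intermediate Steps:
X = 1995 (X = Mul(-35, -57) = 1995)
Function('m')(l) = 1992 (Function('m')(l) = Add(-3, 1995) = 1992)
Q = -3520
Add(Add(Function('m')(-45), Q), -24137) = Add(Add(1992, -3520), -24137) = Add(-1528, -24137) = -25665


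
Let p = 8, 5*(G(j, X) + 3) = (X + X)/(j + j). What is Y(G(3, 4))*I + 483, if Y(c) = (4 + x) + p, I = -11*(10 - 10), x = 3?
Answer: 483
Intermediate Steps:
G(j, X) = -3 + X/(5*j) (G(j, X) = -3 + ((X + X)/(j + j))/5 = -3 + ((2*X)/((2*j)))/5 = -3 + ((2*X)*(1/(2*j)))/5 = -3 + (X/j)/5 = -3 + X/(5*j))
I = 0 (I = -11*0 = 0)
Y(c) = 15 (Y(c) = (4 + 3) + 8 = 7 + 8 = 15)
Y(G(3, 4))*I + 483 = 15*0 + 483 = 0 + 483 = 483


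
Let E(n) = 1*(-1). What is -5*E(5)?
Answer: 5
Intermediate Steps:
E(n) = -1
-5*E(5) = -5*(-1) = 5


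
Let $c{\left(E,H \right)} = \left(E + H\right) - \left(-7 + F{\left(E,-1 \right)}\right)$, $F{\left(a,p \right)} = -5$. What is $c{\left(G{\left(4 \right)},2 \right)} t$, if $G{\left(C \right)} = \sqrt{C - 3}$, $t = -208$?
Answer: $-3120$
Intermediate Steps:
$G{\left(C \right)} = \sqrt{-3 + C}$
$c{\left(E,H \right)} = 12 + E + H$ ($c{\left(E,H \right)} = \left(E + H\right) + \left(7 - -5\right) = \left(E + H\right) + \left(7 + 5\right) = \left(E + H\right) + 12 = 12 + E + H$)
$c{\left(G{\left(4 \right)},2 \right)} t = \left(12 + \sqrt{-3 + 4} + 2\right) \left(-208\right) = \left(12 + \sqrt{1} + 2\right) \left(-208\right) = \left(12 + 1 + 2\right) \left(-208\right) = 15 \left(-208\right) = -3120$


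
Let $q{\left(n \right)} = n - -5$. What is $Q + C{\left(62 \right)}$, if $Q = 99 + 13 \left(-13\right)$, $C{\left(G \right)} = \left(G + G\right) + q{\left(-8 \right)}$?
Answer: $51$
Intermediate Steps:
$q{\left(n \right)} = 5 + n$ ($q{\left(n \right)} = n + 5 = 5 + n$)
$C{\left(G \right)} = -3 + 2 G$ ($C{\left(G \right)} = \left(G + G\right) + \left(5 - 8\right) = 2 G - 3 = -3 + 2 G$)
$Q = -70$ ($Q = 99 - 169 = -70$)
$Q + C{\left(62 \right)} = -70 + \left(-3 + 2 \cdot 62\right) = -70 + \left(-3 + 124\right) = -70 + 121 = 51$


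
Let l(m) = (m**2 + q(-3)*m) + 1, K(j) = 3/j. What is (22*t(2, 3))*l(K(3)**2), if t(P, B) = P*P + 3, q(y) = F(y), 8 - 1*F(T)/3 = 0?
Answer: 4004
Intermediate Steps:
F(T) = 24 (F(T) = 24 - 3*0 = 24 + 0 = 24)
q(y) = 24
t(P, B) = 3 + P**2 (t(P, B) = P**2 + 3 = 3 + P**2)
l(m) = 1 + m**2 + 24*m (l(m) = (m**2 + 24*m) + 1 = 1 + m**2 + 24*m)
(22*t(2, 3))*l(K(3)**2) = (22*(3 + 2**2))*(1 + ((3/3)**2)**2 + 24*(3/3)**2) = (22*(3 + 4))*(1 + ((3*(1/3))**2)**2 + 24*(3*(1/3))**2) = (22*7)*(1 + (1**2)**2 + 24*1**2) = 154*(1 + 1**2 + 24*1) = 154*(1 + 1 + 24) = 154*26 = 4004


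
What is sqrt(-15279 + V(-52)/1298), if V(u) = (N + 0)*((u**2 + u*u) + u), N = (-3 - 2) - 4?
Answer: I*sqrt(6451172277)/649 ≈ 123.76*I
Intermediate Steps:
N = -9 (N = -5 - 4 = -9)
V(u) = -18*u**2 - 9*u (V(u) = (-9 + 0)*((u**2 + u*u) + u) = -9*((u**2 + u**2) + u) = -9*(2*u**2 + u) = -9*(u + 2*u**2) = -18*u**2 - 9*u)
sqrt(-15279 + V(-52)/1298) = sqrt(-15279 - 9*(-52)*(1 + 2*(-52))/1298) = sqrt(-15279 - 9*(-52)*(1 - 104)*(1/1298)) = sqrt(-15279 - 9*(-52)*(-103)*(1/1298)) = sqrt(-15279 - 48204*1/1298) = sqrt(-15279 - 24102/649) = sqrt(-9940173/649) = I*sqrt(6451172277)/649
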